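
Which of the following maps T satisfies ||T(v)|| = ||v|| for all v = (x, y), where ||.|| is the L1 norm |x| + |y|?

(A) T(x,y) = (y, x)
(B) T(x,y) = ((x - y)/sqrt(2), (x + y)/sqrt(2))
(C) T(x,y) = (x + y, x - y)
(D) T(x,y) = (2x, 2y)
A

A transformation preserves a norm if ||T(v)|| = ||v|| for every v; a single vector where the norm changes rules an option out.

(A) T(x,y) = (y, x): preserves the norm -- it only permutes the coordinates and/or flips signs, which leaves |x| + |y| unchanged.
(B) T(x,y) = ((x - y)/sqrt(2), (x + y)/sqrt(2)): v = (1, 0) has norm |1| + |0| = 1, but T(v) = (sqrt(2)/2, sqrt(2)/2) has norm sqrt(2) -- not preserved.
(C) T(x,y) = (x + y, x - y): v = (1, 0) has norm |1| + |0| = 1, but T(v) = (1, 1) has norm 2 -- not preserved.
(D) T(x,y) = (2x, 2y): v = (1, 0) has norm |1| + |0| = 1, but T(v) = (2, 0) has norm 2 -- not preserved.

Therefore the answer is (A).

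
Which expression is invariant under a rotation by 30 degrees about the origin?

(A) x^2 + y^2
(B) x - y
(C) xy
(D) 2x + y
A

A rotation by 30 degrees sends (x, y) to (sqrt(3)x/2 - y/2, x/2 + sqrt(3)y/2).
Substitute the transformed coordinates into each option and compare with the original:
(A) x^2 + y^2  ->  (sqrt(3)x/2 - y/2)^2 + (x/2 + sqrt(3)y/2)^2 = x^2 + y^2   [equals x^2 + y^2: invariant]
(B) x - y  ->  (sqrt(3)x/2 - y/2) - (x/2 + sqrt(3)y/2) = -x/2 + sqrt(3)x/2 - sqrt(3)y/2 - y/2   [differs from x - y: not invariant]
(C) xy  ->  (sqrt(3)x/2 - y/2)(x/2 + sqrt(3)y/2) = sqrt(3)x^2/4 + xy/2 - sqrt(3)y^2/4   [differs from xy: not invariant]
(D) 2x + y  ->  2(sqrt(3)x/2 - y/2) + (x/2 + sqrt(3)y/2) = x/2 + sqrt(3)x - y + sqrt(3)y/2   [differs from 2x + y: not invariant]

Only option (A), x^2 + y^2, is unchanged by the transformation.
Geometrically, x^2 + y^2 is the squared distance from the origin, which every rotation about the origin preserves.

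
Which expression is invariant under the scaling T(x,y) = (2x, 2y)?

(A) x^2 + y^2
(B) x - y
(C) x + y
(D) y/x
D

Under the uniform scaling T(x,y) = (2x, 2y):
Substitute the transformed coordinates into each option and compare with the original:
(A) x^2 + y^2  ->  (2x)^2 + (2y)^2 = 4x^2 + 4y^2   [differs from x^2 + y^2: not invariant]
(B) x - y  ->  (2x) - (2y) = 2x - 2y   [differs from x - y: not invariant]
(C) x + y  ->  (2x) + (2y) = 2x + 2y   [differs from x + y: not invariant]
(D) y/x  ->  (2y)/(2x) = y/x   [equals y/x: invariant]

Only option (D), y/x, is unchanged by the transformation.
The common factor 2 cancels in a ratio of coordinates, while sums, products and sums of squares pick up factors of 2 or 4.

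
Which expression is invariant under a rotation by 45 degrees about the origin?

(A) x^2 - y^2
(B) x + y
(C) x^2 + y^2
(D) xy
C

A rotation by 45 degrees sends (x, y) to (sqrt(2)x/2 - sqrt(2)y/2, sqrt(2)x/2 + sqrt(2)y/2).
Substitute the transformed coordinates into each option and compare with the original:
(A) x^2 - y^2  ->  (sqrt(2)x/2 - sqrt(2)y/2)^2 - (sqrt(2)x/2 + sqrt(2)y/2)^2 = -2xy   [differs from x^2 - y^2: not invariant]
(B) x + y  ->  (sqrt(2)x/2 - sqrt(2)y/2) + (sqrt(2)x/2 + sqrt(2)y/2) = sqrt(2)x   [differs from x + y: not invariant]
(C) x^2 + y^2  ->  (sqrt(2)x/2 - sqrt(2)y/2)^2 + (sqrt(2)x/2 + sqrt(2)y/2)^2 = x^2 + y^2   [equals x^2 + y^2: invariant]
(D) xy  ->  (sqrt(2)x/2 - sqrt(2)y/2)(sqrt(2)x/2 + sqrt(2)y/2) = x^2/2 - y^2/2   [differs from xy: not invariant]

Only option (C), x^2 + y^2, is unchanged by the transformation.
Geometrically, x^2 + y^2 is the squared distance from the origin, which every rotation about the origin preserves.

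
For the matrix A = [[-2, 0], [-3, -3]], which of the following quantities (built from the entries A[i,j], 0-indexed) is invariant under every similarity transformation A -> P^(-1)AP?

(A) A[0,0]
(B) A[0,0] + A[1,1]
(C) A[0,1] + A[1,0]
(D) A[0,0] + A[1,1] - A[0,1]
B

A[0,0] + A[1,1] is the trace of A. By the cyclic property of the trace, tr(P^(-1)AP) = tr(APP^(-1)) = tr(A), so it is the same for every matrix similar to A.

The other combinations are not similarity invariants. For example, take P = [[1, 1], [1, 2]] (det P = 1), so P^(-1) = [[2, -1], [-1, 1]] and
B = P^(-1)AP = [[2, 5], [-4, -7]].
Evaluating each option on A and on B:
(A) A[0,0]: -2 for A, 2 for B -> changes
(B) A[0,0] + A[1,1]: -5 for A, -5 for B -> unchanged
(C) A[0,1] + A[1,0]: -3 for A, 1 for B -> changes
(D) A[0,0] + A[1,1] - A[0,1]: -5 for A, -10 for B -> changes

Only (B) A[0,0] + A[1,1] = -5 survives (and it does so for every P, not just this one), so it is the invariant.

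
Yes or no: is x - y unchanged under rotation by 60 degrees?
No

Applying rotation by 60 degrees: x' = x*cos(60 degrees) - y*sin(60 degrees) = x/2 - sqrt(3)y/2, y' = x*sin(60 degrees) + y*cos(60 degrees) = sqrt(3)x/2 + y/2

Substituting into x - y:
(x/2 - sqrt(3)y/2) - (sqrt(3)x/2 + y/2)
= -sqrt(3)x/2 + x/2 - sqrt(3)y/2 - y/2

This differs from the original expression x - y, so it is NOT invariant.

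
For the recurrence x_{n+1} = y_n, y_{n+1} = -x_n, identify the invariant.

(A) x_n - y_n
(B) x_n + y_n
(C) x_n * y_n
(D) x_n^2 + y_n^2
D

For the recurrence x_{n+1} = y_n, y_{n+1} = -x_n:

x_{n+1}^2 + y_{n+1}^2 = y_n^2 + (-x_n)^2 = x_n^2 + y_n^2
The sum of squares is conserved (like energy in a harmonic oscillator).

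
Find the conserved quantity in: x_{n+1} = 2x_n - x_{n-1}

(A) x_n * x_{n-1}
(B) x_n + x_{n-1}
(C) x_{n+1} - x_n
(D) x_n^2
C

For the recurrence x_{n+1} = 2x_n - x_{n-1}:

If x_{n+1} = 2x_n - x_{n-1}, then:
x_{n+1} - x_n = x_n - x_{n-1}
The first difference is constant throughout the sequence.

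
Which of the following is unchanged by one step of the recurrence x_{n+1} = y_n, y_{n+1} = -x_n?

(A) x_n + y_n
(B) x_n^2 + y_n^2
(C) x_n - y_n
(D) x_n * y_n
B

For the recurrence x_{n+1} = y_n, y_{n+1} = -x_n:

x_{n+1}^2 + y_{n+1}^2 = y_n^2 + (-x_n)^2 = x_n^2 + y_n^2
The sum of squares is conserved (like energy in a harmonic oscillator).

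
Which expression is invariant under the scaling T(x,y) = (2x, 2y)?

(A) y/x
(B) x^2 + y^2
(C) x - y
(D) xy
A

Under the uniform scaling T(x,y) = (2x, 2y):
Substitute the transformed coordinates into each option and compare with the original:
(A) y/x  ->  (2y)/(2x) = y/x   [equals y/x: invariant]
(B) x^2 + y^2  ->  (2x)^2 + (2y)^2 = 4x^2 + 4y^2   [differs from x^2 + y^2: not invariant]
(C) x - y  ->  (2x) - (2y) = 2x - 2y   [differs from x - y: not invariant]
(D) xy  ->  (2x)(2y) = 4xy   [differs from xy: not invariant]

Only option (A), y/x, is unchanged by the transformation.
The common factor 2 cancels in a ratio of coordinates, while sums, products and sums of squares pick up factors of 2 or 4.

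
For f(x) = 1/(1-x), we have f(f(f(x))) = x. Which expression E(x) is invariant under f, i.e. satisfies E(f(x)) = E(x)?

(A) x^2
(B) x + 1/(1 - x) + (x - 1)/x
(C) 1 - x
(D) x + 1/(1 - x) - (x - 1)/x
B

Replace x by f(x) = 1/(1 - x) in each option and simplify. As a quick numerical cross-check, also compare E(5) with E(f(5)) = E(-1/4).

(A) x^2  ->  (1/(1 - x))^2 = (x - 1)^(-2); check: E(5) = 25 but E(-1/4) = 1/16.   [not invariant]
(B) x + 1/(1 - x) + (x - 1)/x  ->  (1/(1 - x)) + 1/(1 - (1/(1 - x))) + ((1/(1 - x)) - 1)/(1/(1 - x)), which simplifies back to x + 1/(1 - x) + (x - 1)/x; check: E(5) = 111/20, E(-1/4) = 111/20.   [invariant]
(C) 1 - x  ->  1 - (1/(1 - x)) = x/(x - 1); check: E(5) = -4 but E(-1/4) = 5/4.   [not invariant]
(D) x + 1/(1 - x) - (x - 1)/x  ->  (1/(1 - x)) + 1/(1 - (1/(1 - x))) - ((1/(1 - x)) - 1)/(1/(1 - x)) = (x^2(1 - x) - x + (x - 1)^2)/(x(x - 1)); check: E(5) = 79/20 but E(-1/4) = -89/20.   [not invariant]

Only (B) is unchanged. Indeed f(f(x)) = 1/(1 - 1/(1-x)) = (1-x)/(-x) = (x-1)/x, so E(x) = x + f(x) + f(f(x)) is the sum over the whole 3-cycle; applying f just permutes the three terms cyclically (x -> f(x) -> f(f(x)) -> x), leaving the sum unchanged.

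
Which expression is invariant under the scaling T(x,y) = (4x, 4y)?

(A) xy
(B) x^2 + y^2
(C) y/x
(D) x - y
C

Under the uniform scaling T(x,y) = (4x, 4y):
Substitute the transformed coordinates into each option and compare with the original:
(A) xy  ->  (4x)(4y) = 16xy   [differs from xy: not invariant]
(B) x^2 + y^2  ->  (4x)^2 + (4y)^2 = 16x^2 + 16y^2   [differs from x^2 + y^2: not invariant]
(C) y/x  ->  (4y)/(4x) = y/x   [equals y/x: invariant]
(D) x - y  ->  (4x) - (4y) = 4x - 4y   [differs from x - y: not invariant]

Only option (C), y/x, is unchanged by the transformation.
The common factor 4 cancels in a ratio of coordinates, while sums, products and sums of squares pick up factors of 4 or 16.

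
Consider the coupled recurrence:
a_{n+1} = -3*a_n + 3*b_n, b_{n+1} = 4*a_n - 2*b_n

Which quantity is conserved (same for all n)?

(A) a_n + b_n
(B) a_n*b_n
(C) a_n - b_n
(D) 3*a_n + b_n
A

Replace a_n by a_{n+1} = -3*a_n + 3*b_n and b_n by b_{n+1} = 4*a_n - 2*b_n in each option and simplify:
(A) a_n + b_n  ->  (-3*a_n + 3*b_n) + (4*a_n - 2*b_n) = a_n + b_n   [conserved]
(B) a_n*b_n  ->  (-3*a_n + 3*b_n)*(4*a_n - 2*b_n) = -12*a_n^2 + 18*a_n*b_n - 6*b_n^2   [not conserved]
(C) a_n - b_n  ->  (-3*a_n + 3*b_n) - (4*a_n - 2*b_n) = -7*a_n + 5*b_n   [not conserved]
(D) 3*a_n + b_n  ->  3*(-3*a_n + 3*b_n) + (4*a_n - 2*b_n) = -5*a_n + 7*b_n   [not conserved]

Only (A) a_n + b_n returns to itself after one step, so it is the conserved quantity.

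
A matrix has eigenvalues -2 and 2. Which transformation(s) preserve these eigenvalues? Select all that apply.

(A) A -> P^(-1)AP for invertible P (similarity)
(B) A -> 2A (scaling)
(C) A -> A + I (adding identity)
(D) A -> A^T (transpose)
A and D

Eigenvalues are preserved by:
1. Similarity transformations: A -> P^(-1)AP (same characteristic polynomial)
2. Transpose: A^T has the same eigenvalues as A

Eigenvalues are NOT preserved by:
- Adding identity: eigenvalues become -2+1, 2+1
- Scaling: eigenvalues become -4, 4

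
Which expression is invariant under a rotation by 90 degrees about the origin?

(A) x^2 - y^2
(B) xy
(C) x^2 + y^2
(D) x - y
C

A rotation by 90 degrees sends (x, y) to (-y, x).
Substitute the transformed coordinates into each option and compare with the original:
(A) x^2 - y^2  ->  (-y)^2 - (x)^2 = -x^2 + y^2   [differs from x^2 - y^2: not invariant]
(B) xy  ->  (-y)(x) = -xy   [differs from xy: not invariant]
(C) x^2 + y^2  ->  (-y)^2 + (x)^2 = x^2 + y^2   [equals x^2 + y^2: invariant]
(D) x - y  ->  (-y) - (x) = -x - y   [differs from x - y: not invariant]

Only option (C), x^2 + y^2, is unchanged by the transformation.
Geometrically, x^2 + y^2 is the squared distance from the origin, which every rotation about the origin preserves.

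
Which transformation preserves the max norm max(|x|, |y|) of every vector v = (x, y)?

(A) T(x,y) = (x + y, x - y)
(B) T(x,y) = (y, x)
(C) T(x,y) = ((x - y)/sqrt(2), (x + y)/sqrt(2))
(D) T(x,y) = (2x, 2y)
B

A transformation preserves a norm if ||T(v)|| = ||v|| for every v; a single vector where the norm changes rules an option out.

(A) T(x,y) = (x + y, x - y): v = (1, 1) has norm max(|1|, |1|) = 1, but T(v) = (2, 0) has norm 2 -- not preserved.
(B) T(x,y) = (y, x): preserves the norm -- it only permutes the coordinates and/or flips signs, which leaves max(|x|, |y|) unchanged.
(C) T(x,y) = ((x - y)/sqrt(2), (x + y)/sqrt(2)): v = (1, 0) has norm max(|1|, |0|) = 1, but T(v) = (sqrt(2)/2, sqrt(2)/2) has norm sqrt(2)/2 -- not preserved.
(D) T(x,y) = (2x, 2y): v = (1, 0) has norm max(|1|, |0|) = 1, but T(v) = (2, 0) has norm 2 -- not preserved.

Therefore the answer is (B).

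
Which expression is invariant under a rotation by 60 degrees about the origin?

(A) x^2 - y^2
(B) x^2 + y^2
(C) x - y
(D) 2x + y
B

A rotation by 60 degrees sends (x, y) to (x/2 - sqrt(3)y/2, sqrt(3)x/2 + y/2).
Substitute the transformed coordinates into each option and compare with the original:
(A) x^2 - y^2  ->  (x/2 - sqrt(3)y/2)^2 - (sqrt(3)x/2 + y/2)^2 = -x^2/2 - sqrt(3)xy + y^2/2   [differs from x^2 - y^2: not invariant]
(B) x^2 + y^2  ->  (x/2 - sqrt(3)y/2)^2 + (sqrt(3)x/2 + y/2)^2 = x^2 + y^2   [equals x^2 + y^2: invariant]
(C) x - y  ->  (x/2 - sqrt(3)y/2) - (sqrt(3)x/2 + y/2) = -sqrt(3)x/2 + x/2 - sqrt(3)y/2 - y/2   [differs from x - y: not invariant]
(D) 2x + y  ->  2(x/2 - sqrt(3)y/2) + (sqrt(3)x/2 + y/2) = sqrt(3)x/2 + x - sqrt(3)y + y/2   [differs from 2x + y: not invariant]

Only option (B), x^2 + y^2, is unchanged by the transformation.
Geometrically, x^2 + y^2 is the squared distance from the origin, which every rotation about the origin preserves.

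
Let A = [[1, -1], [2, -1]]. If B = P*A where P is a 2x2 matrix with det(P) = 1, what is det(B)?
1

By the multiplicative property of determinants, det(B) = det(P*A) = det(P) * det(A) = det(A),
so the determinant is invariant under multiplication by any determinant-1 matrix; we just need det(A).

det(A) = (1)(-1) - (-1)(2) = -1 - (-2) = 1

Therefore det(B) = 1 * 1 = 1.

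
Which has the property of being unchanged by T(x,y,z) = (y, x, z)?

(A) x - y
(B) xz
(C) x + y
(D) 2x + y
C

Apply T(x,y,z) = (y, x, z) to each option, i.e. replace (x, y, z) by the transformed coordinates.
Substitute the transformed coordinates into each option and compare with the original:
(A) x - y  ->  (y) - (x) = -x + y   [differs from x - y: not invariant]
(B) xz  ->  (y)(z) = yz   [differs from xz: not invariant]
(C) x + y  ->  (y) + (x) = x + y   [equals x + y: invariant]
(D) 2x + y  ->  2(y) + (x) = x + 2y   [differs from 2x + y: not invariant]

Only option (C), x + y, is unchanged by the transformation.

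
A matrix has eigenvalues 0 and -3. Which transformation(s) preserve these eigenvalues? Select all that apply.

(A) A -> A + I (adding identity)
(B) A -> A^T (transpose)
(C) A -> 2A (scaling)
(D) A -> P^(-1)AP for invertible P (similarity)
B and D

Eigenvalues are preserved by:
1. Similarity transformations: A -> P^(-1)AP (same characteristic polynomial)
2. Transpose: A^T has the same eigenvalues as A

Eigenvalues are NOT preserved by:
- Adding identity: eigenvalues become 0+1, -3+1
- Scaling: eigenvalues become 0, -6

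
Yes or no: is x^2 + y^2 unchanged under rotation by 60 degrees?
Yes

Applying rotation by 60 degrees: x' = x*cos(60 degrees) - y*sin(60 degrees) = x/2 - sqrt(3)y/2, y' = x*sin(60 degrees) + y*cos(60 degrees) = sqrt(3)x/2 + y/2

Substituting into x^2 + y^2:
(x/2 - sqrt(3)y/2)^2 + (sqrt(3)x/2 + y/2)^2
= x^2 + y^2

This equals the original expression x^2 + y^2, so it IS invariant.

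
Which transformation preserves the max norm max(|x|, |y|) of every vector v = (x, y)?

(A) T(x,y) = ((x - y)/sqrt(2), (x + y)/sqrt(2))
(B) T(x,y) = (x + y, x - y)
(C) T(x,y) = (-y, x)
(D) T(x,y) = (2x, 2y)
C

A transformation preserves a norm if ||T(v)|| = ||v|| for every v; a single vector where the norm changes rules an option out.

(A) T(x,y) = ((x - y)/sqrt(2), (x + y)/sqrt(2)): v = (1, 0) has norm max(|1|, |0|) = 1, but T(v) = (sqrt(2)/2, sqrt(2)/2) has norm sqrt(2)/2 -- not preserved.
(B) T(x,y) = (x + y, x - y): v = (1, 1) has norm max(|1|, |1|) = 1, but T(v) = (2, 0) has norm 2 -- not preserved.
(C) T(x,y) = (-y, x): preserves the norm -- it only permutes the coordinates and/or flips signs, which leaves max(|x|, |y|) unchanged.
(D) T(x,y) = (2x, 2y): v = (1, 0) has norm max(|1|, |0|) = 1, but T(v) = (2, 0) has norm 2 -- not preserved.

Therefore the answer is (C).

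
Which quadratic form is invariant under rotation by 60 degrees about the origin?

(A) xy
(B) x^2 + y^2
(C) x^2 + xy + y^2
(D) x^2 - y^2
B

Rotation by 60 degrees sends (x, y) to (x/2 - sqrt(3)y/2, sqrt(3)x/2 + y/2).
Substitute the transformed coordinates into each option and compare with the original:
(A) xy  ->  (x/2 - sqrt(3)y/2)(sqrt(3)x/2 + y/2) = sqrt(3)x^2/4 - xy/2 - sqrt(3)y^2/4   [differs from xy: not invariant]
(B) x^2 + y^2  ->  (x/2 - sqrt(3)y/2)^2 + (sqrt(3)x/2 + y/2)^2 = x^2 + y^2   [equals x^2 + y^2: invariant]
(C) x^2 + xy + y^2  ->  (x/2 - sqrt(3)y/2)^2 + (x/2 - sqrt(3)y/2)(sqrt(3)x/2 + y/2) + (sqrt(3)x/2 + y/2)^2 = sqrt(3)x^2/4 + x^2 - xy/2 - sqrt(3)y^2/4 + y^2   [differs from x^2 + xy + y^2: not invariant]
(D) x^2 - y^2  ->  (x/2 - sqrt(3)y/2)^2 - (sqrt(3)x/2 + y/2)^2 = -x^2/2 - sqrt(3)xy + y^2/2   [differs from x^2 - y^2: not invariant]

Only option (B), x^2 + y^2, is unchanged by the transformation.
x^2 + y^2 is the squared distance from the origin, which rotations preserve.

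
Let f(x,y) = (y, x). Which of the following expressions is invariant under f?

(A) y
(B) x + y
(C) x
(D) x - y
B

For f(x,y) = (y, x):
After applying f: x' = y, y' = x. So x' + y' = y + x = x + y.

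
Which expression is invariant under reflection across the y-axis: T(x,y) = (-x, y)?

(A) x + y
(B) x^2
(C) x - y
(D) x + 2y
B

The map is reflection across the y-axis: T(x,y) = (-x, y).
Substitute the transformed coordinates into each option and compare with the original:
(A) x + y  ->  (-x) + (y) = -x + y   [differs from x + y: not invariant]
(B) x^2  ->  (-x)^2 = x^2   [equals x^2: invariant]
(C) x - y  ->  (-x) - (y) = -x - y   [differs from x - y: not invariant]
(D) x + 2y  ->  (-x) + 2(y) = -x + 2y   [differs from x + 2y: not invariant]

Only option (B), x^2, is unchanged by the transformation.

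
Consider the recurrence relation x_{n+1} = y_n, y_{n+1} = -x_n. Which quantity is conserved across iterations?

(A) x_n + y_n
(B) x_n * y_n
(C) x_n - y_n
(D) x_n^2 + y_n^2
D

For the recurrence x_{n+1} = y_n, y_{n+1} = -x_n:

x_{n+1}^2 + y_{n+1}^2 = y_n^2 + (-x_n)^2 = x_n^2 + y_n^2
The sum of squares is conserved (like energy in a harmonic oscillator).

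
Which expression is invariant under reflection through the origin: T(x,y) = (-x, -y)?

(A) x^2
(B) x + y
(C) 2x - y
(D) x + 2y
A

The map is reflection through the origin: T(x,y) = (-x, -y).
Substitute the transformed coordinates into each option and compare with the original:
(A) x^2  ->  (-x)^2 = x^2   [equals x^2: invariant]
(B) x + y  ->  (-x) + (-y) = -x - y   [differs from x + y: not invariant]
(C) 2x - y  ->  2(-x) - (-y) = -2x + y   [differs from 2x - y: not invariant]
(D) x + 2y  ->  (-x) + 2(-y) = -x - 2y   [differs from x + 2y: not invariant]

Only option (A), x^2, is unchanged by the transformation.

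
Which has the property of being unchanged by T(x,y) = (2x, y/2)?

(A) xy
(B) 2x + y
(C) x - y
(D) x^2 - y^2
A

An expression E(x,y) is invariant under T if E(T(x,y)) = E(x,y). Here T(x,y) = (2x, y/2).
Substitute the transformed coordinates into each option and compare with the original:
(A) xy  ->  (2x)(y/2) = xy   [equals xy: invariant]
(B) 2x + y  ->  2(2x) + (y/2) = 4x + y/2   [differs from 2x + y: not invariant]
(C) x - y  ->  (2x) - (y/2) = 2x - y/2   [differs from x - y: not invariant]
(D) x^2 - y^2  ->  (2x)^2 - (y/2)^2 = 4x^2 - y^2/4   [differs from x^2 - y^2: not invariant]

Only option (A), xy, is unchanged by the transformation.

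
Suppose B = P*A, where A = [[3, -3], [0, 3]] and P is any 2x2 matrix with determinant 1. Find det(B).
9

By the multiplicative property of determinants, det(B) = det(P*A) = det(P) * det(A) = det(A),
so the determinant is invariant under multiplication by any determinant-1 matrix; we just need det(A).

det(A) = (3)(3) - (-3)(0) = 9 - 0 = 9

Therefore det(B) = 1 * 9 = 9.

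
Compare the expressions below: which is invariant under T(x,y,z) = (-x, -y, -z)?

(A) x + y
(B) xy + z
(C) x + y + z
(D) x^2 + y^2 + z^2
D

Apply T(x,y,z) = (-x, -y, -z) to each option, i.e. replace (x, y, z) by the transformed coordinates.
Substitute the transformed coordinates into each option and compare with the original:
(A) x + y  ->  (-x) + (-y) = -x - y   [differs from x + y: not invariant]
(B) xy + z  ->  (-x)(-y) + (-z) = xy - z   [differs from xy + z: not invariant]
(C) x + y + z  ->  (-x) + (-y) + (-z) = -x - y - z   [differs from x + y + z: not invariant]
(D) x^2 + y^2 + z^2  ->  (-x)^2 + (-y)^2 + (-z)^2 = x^2 + y^2 + z^2   [equals x^2 + y^2 + z^2: invariant]

Only option (D), x^2 + y^2 + z^2, is unchanged by the transformation.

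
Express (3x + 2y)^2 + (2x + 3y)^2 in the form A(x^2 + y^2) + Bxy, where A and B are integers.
13(x^2 + y^2) + 24xy

Expanding: (3x + 2y)^2 = 9x^2 + 12xy + 4y^2
(2x + 3y)^2 = 4x^2 + 12xy + 9y^2
Sum = (9+4)(x^2+y^2) + 24xy = 13(x^2 + y^2) + 24xy
This is symmetric in x and y.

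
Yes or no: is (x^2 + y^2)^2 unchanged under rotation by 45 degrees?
Yes

Applying rotation by 45 degrees: x' = x*cos(45 degrees) - y*sin(45 degrees) = sqrt(2)x/2 - sqrt(2)y/2, y' = x*sin(45 degrees) + y*cos(45 degrees) = sqrt(2)x/2 + sqrt(2)y/2

Substituting into (x^2 + y^2)^2:
((sqrt(2)x/2 - sqrt(2)y/2)^2 + (sqrt(2)x/2 + sqrt(2)y/2)^2)^2
= x^4 + 2x^2y^2 + y^4 = (x^2 + y^2)^2

This equals the original expression (x^2 + y^2)^2, so it IS invariant.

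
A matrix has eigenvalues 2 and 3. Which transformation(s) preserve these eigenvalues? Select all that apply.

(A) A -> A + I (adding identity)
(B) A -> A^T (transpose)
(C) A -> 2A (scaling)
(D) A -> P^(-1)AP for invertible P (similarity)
B and D

Eigenvalues are preserved by:
1. Similarity transformations: A -> P^(-1)AP (same characteristic polynomial)
2. Transpose: A^T has the same eigenvalues as A

Eigenvalues are NOT preserved by:
- Adding identity: eigenvalues become 2+1, 3+1
- Scaling: eigenvalues become 4, 6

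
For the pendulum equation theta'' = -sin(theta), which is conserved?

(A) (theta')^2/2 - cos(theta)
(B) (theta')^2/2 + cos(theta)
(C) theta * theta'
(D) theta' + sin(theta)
A

A first integral I satisfies dI/dt = 0 along every solution. Differentiate each option and use the equation of motion:
(A) d/dt[(theta')^2/2 - cos(theta)] = theta' theta'' + sin(theta) theta' = theta'(-sin(theta)) + theta' sin(theta) = 0
(B) d/dt[(theta')^2/2 + cos(theta)] = theta' theta'' - sin(theta) theta' = -2 theta' sin(theta), not identically 0
(C) d/dt[theta * theta'] = (theta')^2 + theta theta'' = (theta')^2 - theta sin(theta), not identically 0
(D) d/dt[theta' + sin(theta)] = theta'' + cos(theta) theta' = -sin(theta) + theta' cos(theta), not identically 0

Only (A) has zero time-derivative. This is the total energy: kinetic (theta')^2/2 plus potential -cos(theta).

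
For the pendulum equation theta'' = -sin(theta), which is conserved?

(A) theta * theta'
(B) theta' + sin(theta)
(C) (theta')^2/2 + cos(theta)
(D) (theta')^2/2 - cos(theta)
D

A first integral I satisfies dI/dt = 0 along every solution. Differentiate each option and use the equation of motion:
(A) d/dt[theta * theta'] = (theta')^2 + theta theta'' = (theta')^2 - theta sin(theta), not identically 0
(B) d/dt[theta' + sin(theta)] = theta'' + cos(theta) theta' = -sin(theta) + theta' cos(theta), not identically 0
(C) d/dt[(theta')^2/2 + cos(theta)] = theta' theta'' - sin(theta) theta' = -2 theta' sin(theta), not identically 0
(D) d/dt[(theta')^2/2 - cos(theta)] = theta' theta'' + sin(theta) theta' = theta'(-sin(theta)) + theta' sin(theta) = 0

Only (D) has zero time-derivative. This is the total energy: kinetic (theta')^2/2 plus potential -cos(theta).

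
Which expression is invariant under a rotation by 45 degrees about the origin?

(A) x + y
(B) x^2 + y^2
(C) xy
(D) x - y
B

A rotation by 45 degrees sends (x, y) to (sqrt(2)x/2 - sqrt(2)y/2, sqrt(2)x/2 + sqrt(2)y/2).
Substitute the transformed coordinates into each option and compare with the original:
(A) x + y  ->  (sqrt(2)x/2 - sqrt(2)y/2) + (sqrt(2)x/2 + sqrt(2)y/2) = sqrt(2)x   [differs from x + y: not invariant]
(B) x^2 + y^2  ->  (sqrt(2)x/2 - sqrt(2)y/2)^2 + (sqrt(2)x/2 + sqrt(2)y/2)^2 = x^2 + y^2   [equals x^2 + y^2: invariant]
(C) xy  ->  (sqrt(2)x/2 - sqrt(2)y/2)(sqrt(2)x/2 + sqrt(2)y/2) = x^2/2 - y^2/2   [differs from xy: not invariant]
(D) x - y  ->  (sqrt(2)x/2 - sqrt(2)y/2) - (sqrt(2)x/2 + sqrt(2)y/2) = -sqrt(2)y   [differs from x - y: not invariant]

Only option (B), x^2 + y^2, is unchanged by the transformation.
Geometrically, x^2 + y^2 is the squared distance from the origin, which every rotation about the origin preserves.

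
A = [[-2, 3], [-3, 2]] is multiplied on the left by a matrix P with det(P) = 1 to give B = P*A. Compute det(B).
5

By the multiplicative property of determinants, det(B) = det(P*A) = det(P) * det(A) = det(A),
so the determinant is invariant under multiplication by any determinant-1 matrix; we just need det(A).

det(A) = (-2)(2) - (3)(-3) = -4 - (-9) = 5

Therefore det(B) = 1 * 5 = 5.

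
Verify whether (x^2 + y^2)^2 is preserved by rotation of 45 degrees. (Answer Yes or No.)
Yes

Applying rotation by 45 degrees: x' = x*cos(45 degrees) - y*sin(45 degrees) = sqrt(2)x/2 - sqrt(2)y/2, y' = x*sin(45 degrees) + y*cos(45 degrees) = sqrt(2)x/2 + sqrt(2)y/2

Substituting into (x^2 + y^2)^2:
((sqrt(2)x/2 - sqrt(2)y/2)^2 + (sqrt(2)x/2 + sqrt(2)y/2)^2)^2
= x^4 + 2x^2y^2 + y^4 = (x^2 + y^2)^2

This equals the original expression (x^2 + y^2)^2, so it IS invariant.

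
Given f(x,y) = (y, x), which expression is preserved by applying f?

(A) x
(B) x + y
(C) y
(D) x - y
B

For f(x,y) = (y, x):
After applying f: x' = y, y' = x. So x' + y' = y + x = x + y.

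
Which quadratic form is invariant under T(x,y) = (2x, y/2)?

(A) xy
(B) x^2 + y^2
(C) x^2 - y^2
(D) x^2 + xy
A

T multiplies x by 2 and divides y by 2.
Substitute the transformed coordinates into each option and compare with the original:
(A) xy  ->  (2x)(y/2) = xy   [equals xy: invariant]
(B) x^2 + y^2  ->  (2x)^2 + (y/2)^2 = 4x^2 + y^2/4   [differs from x^2 + y^2: not invariant]
(C) x^2 - y^2  ->  (2x)^2 - (y/2)^2 = 4x^2 - y^2/4   [differs from x^2 - y^2: not invariant]
(D) x^2 + xy  ->  (2x)^2 + (2x)(y/2) = 4x^2 + xy   [differs from x^2 + xy: not invariant]

Only option (A), xy, is unchanged by the transformation.
The factors 2 and 1/2 cancel only in the pure product xy.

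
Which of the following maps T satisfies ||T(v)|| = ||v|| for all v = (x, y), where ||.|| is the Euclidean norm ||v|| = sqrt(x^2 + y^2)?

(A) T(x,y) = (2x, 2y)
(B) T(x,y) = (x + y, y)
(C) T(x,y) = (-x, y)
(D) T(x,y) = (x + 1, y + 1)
C

A transformation preserves a norm if ||T(v)|| = ||v|| for every v; a single vector where the norm changes rules an option out.

(A) T(x,y) = (2x, 2y): v = (1, 0) has norm sqrt((1)^2 + (0)^2) = 1, but T(v) = (2, 0) has norm 2 -- not preserved.
(B) T(x,y) = (x + y, y): v = (0, 1) has norm sqrt((0)^2 + (1)^2) = 1, but T(v) = (1, 1) has norm sqrt(2) -- not preserved.
(C) T(x,y) = (-x, y): preserves the norm -- it is an orthogonal map (a rotation/reflection), and (-x)^2 + (y)^2 simplifies to x^2 + y^2.
(D) T(x,y) = (x + 1, y + 1): v = (1, 0) has norm sqrt((1)^2 + (0)^2) = 1, but T(v) = (2, 1) has norm sqrt(5) -- not preserved.

Therefore the answer is (C).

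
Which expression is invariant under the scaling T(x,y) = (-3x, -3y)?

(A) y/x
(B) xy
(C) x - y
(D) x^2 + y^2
A

Under the uniform scaling T(x,y) = (-3x, -3y):
Substitute the transformed coordinates into each option and compare with the original:
(A) y/x  ->  (-3y)/(-3x) = y/x   [equals y/x: invariant]
(B) xy  ->  (-3x)(-3y) = 9xy   [differs from xy: not invariant]
(C) x - y  ->  (-3x) - (-3y) = -3x + 3y   [differs from x - y: not invariant]
(D) x^2 + y^2  ->  (-3x)^2 + (-3y)^2 = 9x^2 + 9y^2   [differs from x^2 + y^2: not invariant]

Only option (A), y/x, is unchanged by the transformation.
The common factor -3 cancels in a ratio of coordinates, while sums, products and sums of squares pick up factors of -3 or 9.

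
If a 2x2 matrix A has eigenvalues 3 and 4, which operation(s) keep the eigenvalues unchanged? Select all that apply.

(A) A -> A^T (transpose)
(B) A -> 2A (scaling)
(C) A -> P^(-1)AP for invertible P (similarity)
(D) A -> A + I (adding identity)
A and C

Eigenvalues are preserved by:
1. Similarity transformations: A -> P^(-1)AP (same characteristic polynomial)
2. Transpose: A^T has the same eigenvalues as A

Eigenvalues are NOT preserved by:
- Adding identity: eigenvalues become 3+1, 4+1
- Scaling: eigenvalues become 6, 8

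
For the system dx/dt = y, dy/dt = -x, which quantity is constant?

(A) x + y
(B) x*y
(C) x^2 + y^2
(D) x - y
C

A first integral I satisfies dI/dt = 0 along every solution. Differentiate each option and use the equation of motion:
(A) d/dt[x + y] = y + (-x) = y - x, not identically 0
(B) d/dt[x*y] = (dx/dt)y + x(dy/dt) = y^2 - x^2, not identically 0
(C) d/dt[x^2 + y^2] = 2x*dx/dt + 2y*dy/dt = 2x*y + 2y*(-x) = 0
(D) d/dt[x - y] = y - (-x) = x + y, not identically 0

Only (C) has zero time-derivative. So x^2 + y^2 (the squared radius; trajectories are circles) is the conserved quantity.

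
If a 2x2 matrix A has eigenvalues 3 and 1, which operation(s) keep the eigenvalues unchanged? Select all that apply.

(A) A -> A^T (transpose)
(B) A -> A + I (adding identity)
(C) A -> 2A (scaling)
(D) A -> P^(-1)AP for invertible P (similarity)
A and D

Eigenvalues are preserved by:
1. Similarity transformations: A -> P^(-1)AP (same characteristic polynomial)
2. Transpose: A^T has the same eigenvalues as A

Eigenvalues are NOT preserved by:
- Adding identity: eigenvalues become 3+1, 1+1
- Scaling: eigenvalues become 6, 2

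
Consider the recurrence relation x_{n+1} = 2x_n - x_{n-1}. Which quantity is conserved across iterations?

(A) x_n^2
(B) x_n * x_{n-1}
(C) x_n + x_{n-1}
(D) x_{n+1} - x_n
D

For the recurrence x_{n+1} = 2x_n - x_{n-1}:

If x_{n+1} = 2x_n - x_{n-1}, then:
x_{n+1} - x_n = x_n - x_{n-1}
The first difference is constant throughout the sequence.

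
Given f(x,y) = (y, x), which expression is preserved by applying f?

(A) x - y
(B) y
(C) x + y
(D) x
C

For f(x,y) = (y, x):
After applying f: x' = y, y' = x. So x' + y' = y + x = x + y.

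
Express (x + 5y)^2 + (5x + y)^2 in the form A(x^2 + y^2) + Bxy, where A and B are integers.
26(x^2 + y^2) + 20xy

Expanding: (x + 5y)^2 = x^2 + 10xy + 25y^2
(5x + y)^2 = 25x^2 + 10xy + y^2
Sum = (1+25)(x^2+y^2) + 20xy = 26(x^2 + y^2) + 20xy
This is symmetric in x and y.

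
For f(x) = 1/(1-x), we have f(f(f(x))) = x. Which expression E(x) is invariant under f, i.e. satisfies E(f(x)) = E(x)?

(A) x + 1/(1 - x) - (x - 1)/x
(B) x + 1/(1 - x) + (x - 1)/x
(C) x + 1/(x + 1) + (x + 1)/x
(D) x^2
B

Replace x by f(x) = 1/(1 - x) in each option and simplify. As a quick numerical cross-check, also compare E(3) with E(f(3)) = E(-1/2).

(A) x + 1/(1 - x) - (x - 1)/x  ->  (1/(1 - x)) + 1/(1 - (1/(1 - x))) - ((1/(1 - x)) - 1)/(1/(1 - x)) = (x^2(1 - x) - x + (x - 1)^2)/(x(x - 1)); check: E(3) = 11/6 but E(-1/2) = -17/6.   [not invariant]
(B) x + 1/(1 - x) + (x - 1)/x  ->  (1/(1 - x)) + 1/(1 - (1/(1 - x))) + ((1/(1 - x)) - 1)/(1/(1 - x)), which simplifies back to x + 1/(1 - x) + (x - 1)/x; check: E(3) = 19/6, E(-1/2) = 19/6.   [invariant]
(C) x + 1/(x + 1) + (x + 1)/x  ->  (1/(1 - x)) + 1/((1/(1 - x)) + 1) + ((1/(1 - x)) + 1)/(1/(1 - x)) = (-x^3 + 6x^2 - 11x + 7)/(x^2 - 3x + 2); check: E(3) = 55/12 but E(-1/2) = 1/2.   [not invariant]
(D) x^2  ->  (1/(1 - x))^2 = (x - 1)^(-2); check: E(3) = 9 but E(-1/2) = 1/4.   [not invariant]

Only (B) is unchanged. Indeed f(f(x)) = 1/(1 - 1/(1-x)) = (1-x)/(-x) = (x-1)/x, so E(x) = x + f(x) + f(f(x)) is the sum over the whole 3-cycle; applying f just permutes the three terms cyclically (x -> f(x) -> f(f(x)) -> x), leaving the sum unchanged.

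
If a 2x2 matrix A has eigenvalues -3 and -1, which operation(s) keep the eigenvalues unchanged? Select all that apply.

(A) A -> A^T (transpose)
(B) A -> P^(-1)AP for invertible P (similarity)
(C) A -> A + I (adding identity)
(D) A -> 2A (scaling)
A and B

Eigenvalues are preserved by:
1. Similarity transformations: A -> P^(-1)AP (same characteristic polynomial)
2. Transpose: A^T has the same eigenvalues as A

Eigenvalues are NOT preserved by:
- Adding identity: eigenvalues become -3+1, -1+1
- Scaling: eigenvalues become -6, -2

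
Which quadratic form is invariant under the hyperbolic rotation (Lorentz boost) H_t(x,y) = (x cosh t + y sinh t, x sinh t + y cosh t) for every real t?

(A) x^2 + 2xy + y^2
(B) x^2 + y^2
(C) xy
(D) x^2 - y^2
D

Write x' = x cosh t + y sinh t, y' = x sinh t + y cosh t and substitute into each option:
(A) x^2 + 2xy + y^2: (x' + y')^2 with x' + y' = (x + y)(cosh t + sinh t) = (x + y)e^t, so it becomes (x + y)^2 e^(2t)   [not invariant for t != 0]
(B) x^2 + y^2: (x cosh t + y sinh t)^2 + (x sinh t + y cosh t)^2 = (x^2 + y^2)(cosh^2 t + sinh^2 t) + 4xy sinh t cosh t = (x^2 + y^2) cosh 2t + 2xy sinh 2t   [not invariant for t != 0]
(C) xy: (x cosh t + y sinh t)(x sinh t + y cosh t) = xy(cosh^2 t + sinh^2 t) + (x^2 + y^2) sinh t cosh t = xy cosh 2t + (x^2 + y^2)(sinh 2t)/2   [not invariant for t != 0]
(D) x^2 - y^2: (x cosh t + y sinh t)^2 - (x sinh t + y cosh t)^2 = x^2(cosh^2 t - sinh^2 t) + 2xy(cosh t sinh t - sinh t cosh t) + y^2(sinh^2 t - cosh^2 t) = x^2 - y^2   [invariant, using cosh^2 t - sinh^2 t = 1]

Only (D) x^2 - y^2 is unchanged; it is the Minkowski form preserved by Lorentz boosts, just as x^2 + y^2 is preserved by ordinary rotations.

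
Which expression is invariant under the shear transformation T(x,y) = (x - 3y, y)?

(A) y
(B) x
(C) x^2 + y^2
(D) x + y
A

Under the shear T(x,y) = (x - 3y, y):
Substitute the transformed coordinates into each option and compare with the original:
(A) y  ->  (y) = y   [equals y: invariant]
(B) x  ->  (x - 3y) = x - 3y   [differs from x: not invariant]
(C) x^2 + y^2  ->  (x - 3y)^2 + (y)^2 = x^2 - 6xy + 10y^2   [differs from x^2 + y^2: not invariant]
(D) x + y  ->  (x - 3y) + (y) = x - 2y   [differs from x + y: not invariant]

Only option (A), y, is unchanged by the transformation.
A horizontal shear moves points parallel to the x-axis, so the y-coordinate (and any function of y alone) is unchanged.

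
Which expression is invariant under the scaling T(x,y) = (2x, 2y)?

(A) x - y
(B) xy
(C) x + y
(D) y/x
D

Under the uniform scaling T(x,y) = (2x, 2y):
Substitute the transformed coordinates into each option and compare with the original:
(A) x - y  ->  (2x) - (2y) = 2x - 2y   [differs from x - y: not invariant]
(B) xy  ->  (2x)(2y) = 4xy   [differs from xy: not invariant]
(C) x + y  ->  (2x) + (2y) = 2x + 2y   [differs from x + y: not invariant]
(D) y/x  ->  (2y)/(2x) = y/x   [equals y/x: invariant]

Only option (D), y/x, is unchanged by the transformation.
The common factor 2 cancels in a ratio of coordinates, while sums, products and sums of squares pick up factors of 2 or 4.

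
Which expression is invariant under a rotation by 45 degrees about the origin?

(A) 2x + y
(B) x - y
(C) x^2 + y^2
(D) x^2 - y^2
C

A rotation by 45 degrees sends (x, y) to (sqrt(2)x/2 - sqrt(2)y/2, sqrt(2)x/2 + sqrt(2)y/2).
Substitute the transformed coordinates into each option and compare with the original:
(A) 2x + y  ->  2(sqrt(2)x/2 - sqrt(2)y/2) + (sqrt(2)x/2 + sqrt(2)y/2) = 3sqrt(2)x/2 - sqrt(2)y/2   [differs from 2x + y: not invariant]
(B) x - y  ->  (sqrt(2)x/2 - sqrt(2)y/2) - (sqrt(2)x/2 + sqrt(2)y/2) = -sqrt(2)y   [differs from x - y: not invariant]
(C) x^2 + y^2  ->  (sqrt(2)x/2 - sqrt(2)y/2)^2 + (sqrt(2)x/2 + sqrt(2)y/2)^2 = x^2 + y^2   [equals x^2 + y^2: invariant]
(D) x^2 - y^2  ->  (sqrt(2)x/2 - sqrt(2)y/2)^2 - (sqrt(2)x/2 + sqrt(2)y/2)^2 = -2xy   [differs from x^2 - y^2: not invariant]

Only option (C), x^2 + y^2, is unchanged by the transformation.
Geometrically, x^2 + y^2 is the squared distance from the origin, which every rotation about the origin preserves.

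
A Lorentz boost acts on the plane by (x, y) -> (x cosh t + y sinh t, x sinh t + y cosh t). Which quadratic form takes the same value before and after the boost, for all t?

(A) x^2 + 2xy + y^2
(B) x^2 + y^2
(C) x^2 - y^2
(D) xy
C

Write x' = x cosh t + y sinh t, y' = x sinh t + y cosh t and substitute into each option:
(A) x^2 + 2xy + y^2: (x' + y')^2 with x' + y' = (x + y)(cosh t + sinh t) = (x + y)e^t, so it becomes (x + y)^2 e^(2t)   [not invariant for t != 0]
(B) x^2 + y^2: (x cosh t + y sinh t)^2 + (x sinh t + y cosh t)^2 = (x^2 + y^2)(cosh^2 t + sinh^2 t) + 4xy sinh t cosh t = (x^2 + y^2) cosh 2t + 2xy sinh 2t   [not invariant for t != 0]
(C) x^2 - y^2: (x cosh t + y sinh t)^2 - (x sinh t + y cosh t)^2 = x^2(cosh^2 t - sinh^2 t) + 2xy(cosh t sinh t - sinh t cosh t) + y^2(sinh^2 t - cosh^2 t) = x^2 - y^2   [invariant, using cosh^2 t - sinh^2 t = 1]
(D) xy: (x cosh t + y sinh t)(x sinh t + y cosh t) = xy(cosh^2 t + sinh^2 t) + (x^2 + y^2) sinh t cosh t = xy cosh 2t + (x^2 + y^2)(sinh 2t)/2   [not invariant for t != 0]

Only (C) x^2 - y^2 is unchanged; it is the Minkowski form preserved by Lorentz boosts, just as x^2 + y^2 is preserved by ordinary rotations.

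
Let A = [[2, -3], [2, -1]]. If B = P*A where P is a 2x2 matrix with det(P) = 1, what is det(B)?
4

By the multiplicative property of determinants, det(B) = det(P*A) = det(P) * det(A) = det(A),
so the determinant is invariant under multiplication by any determinant-1 matrix; we just need det(A).

det(A) = (2)(-1) - (-3)(2) = -2 - (-6) = 4

Therefore det(B) = 1 * 4 = 4.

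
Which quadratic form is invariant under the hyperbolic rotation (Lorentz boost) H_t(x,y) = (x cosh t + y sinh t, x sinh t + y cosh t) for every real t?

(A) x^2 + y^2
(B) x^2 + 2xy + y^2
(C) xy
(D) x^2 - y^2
D

Write x' = x cosh t + y sinh t, y' = x sinh t + y cosh t and substitute into each option:
(A) x^2 + y^2: (x cosh t + y sinh t)^2 + (x sinh t + y cosh t)^2 = (x^2 + y^2)(cosh^2 t + sinh^2 t) + 4xy sinh t cosh t = (x^2 + y^2) cosh 2t + 2xy sinh 2t   [not invariant for t != 0]
(B) x^2 + 2xy + y^2: (x' + y')^2 with x' + y' = (x + y)(cosh t + sinh t) = (x + y)e^t, so it becomes (x + y)^2 e^(2t)   [not invariant for t != 0]
(C) xy: (x cosh t + y sinh t)(x sinh t + y cosh t) = xy(cosh^2 t + sinh^2 t) + (x^2 + y^2) sinh t cosh t = xy cosh 2t + (x^2 + y^2)(sinh 2t)/2   [not invariant for t != 0]
(D) x^2 - y^2: (x cosh t + y sinh t)^2 - (x sinh t + y cosh t)^2 = x^2(cosh^2 t - sinh^2 t) + 2xy(cosh t sinh t - sinh t cosh t) + y^2(sinh^2 t - cosh^2 t) = x^2 - y^2   [invariant, using cosh^2 t - sinh^2 t = 1]

Only (D) x^2 - y^2 is unchanged; it is the Minkowski form preserved by Lorentz boosts, just as x^2 + y^2 is preserved by ordinary rotations.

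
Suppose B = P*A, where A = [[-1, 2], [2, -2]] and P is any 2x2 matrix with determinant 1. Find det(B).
-2

By the multiplicative property of determinants, det(B) = det(P*A) = det(P) * det(A) = det(A),
so the determinant is invariant under multiplication by any determinant-1 matrix; we just need det(A).

det(A) = (-1)(-2) - (2)(2) = 2 - 4 = -2

Therefore det(B) = 1 * (-2) = -2.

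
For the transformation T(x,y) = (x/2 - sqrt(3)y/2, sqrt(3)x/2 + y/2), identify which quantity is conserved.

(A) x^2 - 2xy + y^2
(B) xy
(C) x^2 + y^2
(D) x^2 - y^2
C

An expression E(x,y) is invariant under T if E(T(x,y)) = E(x,y). Here T(x,y) = (x/2 - sqrt(3)y/2, sqrt(3)x/2 + y/2).
Substitute the transformed coordinates into each option and compare with the original:
(A) x^2 - 2xy + y^2  ->  (x/2 - sqrt(3)y/2)^2 - 2(x/2 - sqrt(3)y/2)(sqrt(3)x/2 + y/2) + (sqrt(3)x/2 + y/2)^2 = -sqrt(3)x^2/2 + x^2 + xy + sqrt(3)y^2/2 + y^2   [differs from x^2 - 2xy + y^2: not invariant]
(B) xy  ->  (x/2 - sqrt(3)y/2)(sqrt(3)x/2 + y/2) = sqrt(3)x^2/4 - xy/2 - sqrt(3)y^2/4   [differs from xy: not invariant]
(C) x^2 + y^2  ->  (x/2 - sqrt(3)y/2)^2 + (sqrt(3)x/2 + y/2)^2 = x^2 + y^2   [equals x^2 + y^2: invariant]
(D) x^2 - y^2  ->  (x/2 - sqrt(3)y/2)^2 - (sqrt(3)x/2 + y/2)^2 = -x^2/2 - sqrt(3)xy + y^2/2   [differs from x^2 - y^2: not invariant]

Only option (C), x^2 + y^2, is unchanged by the transformation.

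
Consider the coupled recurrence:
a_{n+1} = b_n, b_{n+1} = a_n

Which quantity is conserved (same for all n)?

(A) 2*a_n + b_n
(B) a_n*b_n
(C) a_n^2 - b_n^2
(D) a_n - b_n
B

Replace a_n by a_{n+1} = b_n and b_n by b_{n+1} = a_n in each option and simplify:
(A) 2*a_n + b_n  ->  2*(b_n) + (a_n) = a_n + 2*b_n   [not conserved]
(B) a_n*b_n  ->  (b_n)*(a_n) = a_n*b_n   [conserved]
(C) a_n^2 - b_n^2  ->  (b_n)^2 - (a_n)^2 = -a_n^2 + b_n^2   [not conserved]
(D) a_n - b_n  ->  (b_n) - (a_n) = -a_n + b_n   [not conserved]

Only (B) a_n*b_n returns to itself after one step, so it is the conserved quantity.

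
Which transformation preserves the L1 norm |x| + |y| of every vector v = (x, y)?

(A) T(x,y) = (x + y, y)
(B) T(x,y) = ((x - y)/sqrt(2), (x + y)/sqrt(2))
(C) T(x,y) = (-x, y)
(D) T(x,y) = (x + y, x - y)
C

A transformation preserves a norm if ||T(v)|| = ||v|| for every v; a single vector where the norm changes rules an option out.

(A) T(x,y) = (x + y, y): v = (0, 1) has norm |0| + |1| = 1, but T(v) = (1, 1) has norm 2 -- not preserved.
(B) T(x,y) = ((x - y)/sqrt(2), (x + y)/sqrt(2)): v = (1, 0) has norm |1| + |0| = 1, but T(v) = (sqrt(2)/2, sqrt(2)/2) has norm sqrt(2) -- not preserved.
(C) T(x,y) = (-x, y): preserves the norm -- it only permutes the coordinates and/or flips signs, which leaves |x| + |y| unchanged.
(D) T(x,y) = (x + y, x - y): v = (1, 0) has norm |1| + |0| = 1, but T(v) = (1, 1) has norm 2 -- not preserved.

Therefore the answer is (C).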